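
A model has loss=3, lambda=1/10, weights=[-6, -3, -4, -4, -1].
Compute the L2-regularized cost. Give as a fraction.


L2 sq norm = sum(w^2) = 78. J = 3 + 1/10 * 78 = 54/5.

54/5


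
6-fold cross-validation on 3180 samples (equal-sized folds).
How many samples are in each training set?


Each validation fold has 3180/6 = 530 samples. Training set = 3180 - 530 = 2650.

2650


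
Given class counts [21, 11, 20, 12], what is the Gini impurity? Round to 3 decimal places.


Total = 64. Proportions: 21/64, 11/64, 20/64, 12/64. sum(p_i^2) = 0.2700. Gini = 1 - 0.2700 = 0.7300, which rounds to 0.730.

0.730


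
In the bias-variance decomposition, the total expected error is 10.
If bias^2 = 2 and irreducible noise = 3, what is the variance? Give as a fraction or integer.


Total error = bias^2 + variance + irreducible noise. So variance = 10 - 2 - 3 = 5.

5


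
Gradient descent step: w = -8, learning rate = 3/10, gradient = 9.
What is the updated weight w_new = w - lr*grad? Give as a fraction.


w_new = -8 - 3/10 * 9 = -8 - 27/10 = -107/10.

-107/10


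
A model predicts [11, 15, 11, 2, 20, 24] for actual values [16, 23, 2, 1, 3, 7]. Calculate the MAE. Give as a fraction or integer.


MAE = (1/6) * (|16-11|=5 + |23-15|=8 + |2-11|=9 + |1-2|=1 + |3-20|=17 + |7-24|=17). Sum = 57. MAE = 19/2.

19/2


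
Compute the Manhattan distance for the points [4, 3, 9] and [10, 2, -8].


d = sum of absolute differences: |4-10|=6 + |3-2|=1 + |9--8|=17 = 24.

24


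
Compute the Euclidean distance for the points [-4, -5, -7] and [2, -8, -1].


d = sqrt(sum of squared differences). (-4-2)^2=36, (-5--8)^2=9, (-7--1)^2=36. Sum = 81.

9


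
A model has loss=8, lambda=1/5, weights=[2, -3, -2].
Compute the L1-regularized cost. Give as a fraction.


L1 norm = sum(|w|) = 7. J = 8 + 1/5 * 7 = 47/5.

47/5


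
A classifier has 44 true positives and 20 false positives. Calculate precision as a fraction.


Precision = TP / (TP + FP) = 44 / 64 = 11/16.

11/16


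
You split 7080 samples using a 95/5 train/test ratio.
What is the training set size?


Test set = 7080 * 5% = 354. Training set = 7080 - 354 = 6726.

6726


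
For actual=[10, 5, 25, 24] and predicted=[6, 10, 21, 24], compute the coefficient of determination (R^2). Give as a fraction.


Mean(y) = 16. SS_res = 57. SS_tot = 302. R^2 = 1 - 57/(302) = 245/302.

245/302


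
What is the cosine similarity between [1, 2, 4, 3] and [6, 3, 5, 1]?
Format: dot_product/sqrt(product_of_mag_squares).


dot = 35. |a|^2 = 30, |b|^2 = 71. cos = 35/sqrt(2130).

35/sqrt(2130)


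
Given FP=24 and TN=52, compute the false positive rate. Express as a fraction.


FPR = FP / (FP + TN) = 24 / 76 = 6/19.

6/19


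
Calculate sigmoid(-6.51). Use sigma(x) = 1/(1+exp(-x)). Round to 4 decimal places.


sigma(-6.51) = 1/(1+e^(6.51)) = 1/(1+671.826418) = 1/672.826418 = 0.0015.

0.0015


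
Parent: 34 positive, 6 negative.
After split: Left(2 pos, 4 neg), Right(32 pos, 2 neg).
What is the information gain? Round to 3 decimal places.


H(parent) = 0.6098. H(left) = 0.9183, H(right) = 0.3228. Weighted = (6/40)*0.9183 + (34/40)*0.3228 = 0.4121. IG = 0.6098 - 0.4121 = 0.1977, which rounds to 0.198.

0.198


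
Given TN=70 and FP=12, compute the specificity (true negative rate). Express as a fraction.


Specificity = TN / (TN + FP) = 70 / 82 = 35/41.

35/41


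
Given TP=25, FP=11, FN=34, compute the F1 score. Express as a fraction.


Precision = 25/36 = 25/36. Recall = 25/59 = 25/59. F1 = 2*P*R/(P+R) = 10/19.

10/19


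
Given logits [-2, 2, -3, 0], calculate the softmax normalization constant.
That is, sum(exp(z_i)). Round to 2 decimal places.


Denom = e^-2=0.1353 + e^2=7.3891 + e^-3=0.0498 + e^0=1.0000. Sum = 8.5742, which rounds to 8.57.

8.57


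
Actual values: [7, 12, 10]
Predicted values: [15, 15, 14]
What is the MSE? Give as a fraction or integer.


MSE = (1/3) * ((7-15)^2=64 + (12-15)^2=9 + (10-14)^2=16). Sum = 89. MSE = 89/3.

89/3


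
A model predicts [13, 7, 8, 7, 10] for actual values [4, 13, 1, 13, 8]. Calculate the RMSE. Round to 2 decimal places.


MSE = 41.2000. RMSE = sqrt(41.2000) = 6.42.

6.42


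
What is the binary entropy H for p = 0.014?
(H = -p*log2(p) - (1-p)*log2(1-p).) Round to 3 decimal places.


H = -0.014*log2(0.014) - 0.986*log2(0.986) = 0.106.

0.106


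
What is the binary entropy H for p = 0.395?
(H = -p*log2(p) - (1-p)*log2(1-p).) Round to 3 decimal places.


H = -0.395*log2(0.395) - 0.605*log2(0.605) = 0.968.

0.968


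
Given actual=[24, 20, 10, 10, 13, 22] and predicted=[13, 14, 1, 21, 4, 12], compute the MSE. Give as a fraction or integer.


MSE = (1/6) * ((24-13)^2=121 + (20-14)^2=36 + (10-1)^2=81 + (10-21)^2=121 + (13-4)^2=81 + (22-12)^2=100). Sum = 540. MSE = 90.

90


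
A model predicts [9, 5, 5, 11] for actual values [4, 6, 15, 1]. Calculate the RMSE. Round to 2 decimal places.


MSE = 56.5000. RMSE = sqrt(56.5000) = 7.52.

7.52


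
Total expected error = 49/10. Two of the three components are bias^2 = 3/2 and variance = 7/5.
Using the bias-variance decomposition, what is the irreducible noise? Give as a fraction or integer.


Total error = bias^2 + variance + irreducible noise. So irreducible noise = 49/10 - 3/2 - 7/5 = 2.

2


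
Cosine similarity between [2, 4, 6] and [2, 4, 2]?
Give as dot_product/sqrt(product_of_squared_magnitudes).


dot = 32. |a|^2 = 56, |b|^2 = 24. cos = 32/sqrt(1344).

32/sqrt(1344)


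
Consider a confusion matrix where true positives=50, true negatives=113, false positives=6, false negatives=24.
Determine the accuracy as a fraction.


Accuracy = (TP + TN) / (TP + TN + FP + FN) = (50 + 113) / 193 = 163/193.

163/193


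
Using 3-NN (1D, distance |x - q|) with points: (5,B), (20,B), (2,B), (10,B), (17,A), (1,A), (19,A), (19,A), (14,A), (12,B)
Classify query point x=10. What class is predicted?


Distances: |5-10|=5, |20-10|=10, |2-10|=8, |10-10|=0, |17-10|=7, |1-10|=9, |19-10|=9, |19-10|=9, |14-10|=4, |12-10|=2. 3 nearest: (10,B), (12,B), (14,A). Counts: {'B': 2, 'A': 1}. Majority class: B.

B


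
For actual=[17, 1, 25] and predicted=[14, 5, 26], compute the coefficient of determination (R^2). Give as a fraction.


Mean(y) = 43/3. SS_res = 26. SS_tot = 896/3. R^2 = 1 - 26/(896/3) = 409/448.

409/448


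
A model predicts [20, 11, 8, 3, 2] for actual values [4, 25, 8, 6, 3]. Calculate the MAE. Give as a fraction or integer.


MAE = (1/5) * (|4-20|=16 + |25-11|=14 + |8-8|=0 + |6-3|=3 + |3-2|=1). Sum = 34. MAE = 34/5.

34/5


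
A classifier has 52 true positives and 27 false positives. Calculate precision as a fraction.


Precision = TP / (TP + FP) = 52 / 79 = 52/79.

52/79


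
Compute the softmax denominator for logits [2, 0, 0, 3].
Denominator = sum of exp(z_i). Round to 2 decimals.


Denom = e^2=7.3891 + e^0=1.0000 + e^0=1.0000 + e^3=20.0855. Sum = 29.4746, which rounds to 29.47.

29.47


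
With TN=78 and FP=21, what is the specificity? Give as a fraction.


Specificity = TN / (TN + FP) = 78 / 99 = 26/33.

26/33


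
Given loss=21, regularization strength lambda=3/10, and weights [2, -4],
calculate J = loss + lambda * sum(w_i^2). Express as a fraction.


L2 sq norm = sum(w^2) = 20. J = 21 + 3/10 * 20 = 27.

27


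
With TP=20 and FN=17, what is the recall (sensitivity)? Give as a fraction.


Recall = TP / (TP + FN) = 20 / 37 = 20/37.

20/37


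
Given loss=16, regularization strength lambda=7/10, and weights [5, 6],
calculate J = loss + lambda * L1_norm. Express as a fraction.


L1 norm = sum(|w|) = 11. J = 16 + 7/10 * 11 = 237/10.

237/10


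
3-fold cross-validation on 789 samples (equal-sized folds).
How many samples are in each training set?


Each validation fold has 789/3 = 263 samples. Training set = 789 - 263 = 526.

526


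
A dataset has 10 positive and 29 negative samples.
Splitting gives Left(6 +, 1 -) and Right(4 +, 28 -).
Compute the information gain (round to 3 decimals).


H(parent) = 0.8213. H(left) = 0.5917, H(right) = 0.5436. Weighted = (7/39)*0.5917 + (32/39)*0.5436 = 0.5522. IG = 0.8213 - 0.5522 = 0.2691, which rounds to 0.269.

0.269


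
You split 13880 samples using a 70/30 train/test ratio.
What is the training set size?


Test set = 13880 * 30% = 4164. Training set = 13880 - 4164 = 9716.

9716


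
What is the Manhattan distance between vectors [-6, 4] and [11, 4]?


d = sum of absolute differences: |-6-11|=17 + |4-4|=0 = 17.

17


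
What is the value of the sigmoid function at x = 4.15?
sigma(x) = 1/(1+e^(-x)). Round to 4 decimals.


sigma(4.15) = 1/(1+e^(-4.15)) = 1/(1+0.015764) = 1/1.015764 = 0.9845.

0.9845


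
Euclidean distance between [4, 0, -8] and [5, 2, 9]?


d = sqrt(sum of squared differences). (4-5)^2=1, (0-2)^2=4, (-8-9)^2=289. Sum = 294.

sqrt(294)


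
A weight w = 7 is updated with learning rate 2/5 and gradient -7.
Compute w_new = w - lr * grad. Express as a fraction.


w_new = 7 - 2/5 * -7 = 7 - -14/5 = 49/5.

49/5


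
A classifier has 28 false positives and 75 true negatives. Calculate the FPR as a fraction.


FPR = FP / (FP + TN) = 28 / 103 = 28/103.

28/103


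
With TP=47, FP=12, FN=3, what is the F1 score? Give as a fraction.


Precision = 47/59 = 47/59. Recall = 47/50 = 47/50. F1 = 2*P*R/(P+R) = 94/109.

94/109


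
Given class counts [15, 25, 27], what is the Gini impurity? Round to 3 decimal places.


Total = 67. Proportions: 15/67, 25/67, 27/67. sum(p_i^2) = 0.3517. Gini = 1 - 0.3517 = 0.6483, which rounds to 0.648.

0.648


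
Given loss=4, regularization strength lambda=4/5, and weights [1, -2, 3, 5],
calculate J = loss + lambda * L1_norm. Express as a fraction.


L1 norm = sum(|w|) = 11. J = 4 + 4/5 * 11 = 64/5.

64/5


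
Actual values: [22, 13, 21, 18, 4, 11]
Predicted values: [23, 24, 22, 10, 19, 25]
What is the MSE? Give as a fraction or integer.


MSE = (1/6) * ((22-23)^2=1 + (13-24)^2=121 + (21-22)^2=1 + (18-10)^2=64 + (4-19)^2=225 + (11-25)^2=196). Sum = 608. MSE = 304/3.

304/3


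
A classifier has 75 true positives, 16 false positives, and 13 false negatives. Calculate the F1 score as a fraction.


Precision = 75/91 = 75/91. Recall = 75/88 = 75/88. F1 = 2*P*R/(P+R) = 150/179.

150/179


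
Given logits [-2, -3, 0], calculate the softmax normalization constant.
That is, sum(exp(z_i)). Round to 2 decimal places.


Denom = e^-2=0.1353 + e^-3=0.0498 + e^0=1.0000. Sum = 1.1851, which rounds to 1.19.

1.19


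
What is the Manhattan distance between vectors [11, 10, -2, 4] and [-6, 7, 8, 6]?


d = sum of absolute differences: |11--6|=17 + |10-7|=3 + |-2-8|=10 + |4-6|=2 = 32.

32


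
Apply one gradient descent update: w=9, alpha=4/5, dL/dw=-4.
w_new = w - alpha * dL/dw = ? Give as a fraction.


w_new = 9 - 4/5 * -4 = 9 - -16/5 = 61/5.

61/5


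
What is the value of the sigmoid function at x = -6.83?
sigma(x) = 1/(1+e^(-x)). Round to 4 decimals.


sigma(-6.83) = 1/(1+e^(6.83)) = 1/(1+925.190812) = 1/926.190812 = 0.0011.

0.0011


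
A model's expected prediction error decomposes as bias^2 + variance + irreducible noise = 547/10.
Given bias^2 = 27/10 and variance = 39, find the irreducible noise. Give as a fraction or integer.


Total error = bias^2 + variance + irreducible noise. So irreducible noise = 547/10 - 27/10 - 39 = 13.

13


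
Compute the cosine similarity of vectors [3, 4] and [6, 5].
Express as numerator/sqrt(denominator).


dot = 38. |a|^2 = 25, |b|^2 = 61. cos = 38/sqrt(1525).

38/sqrt(1525)


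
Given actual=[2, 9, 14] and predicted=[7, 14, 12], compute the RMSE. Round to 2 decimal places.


MSE = 18.0000. RMSE = sqrt(18.0000) = 4.24.

4.24


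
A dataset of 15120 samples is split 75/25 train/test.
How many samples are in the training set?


Test set = 15120 * 25% = 3780. Training set = 15120 - 3780 = 11340.

11340


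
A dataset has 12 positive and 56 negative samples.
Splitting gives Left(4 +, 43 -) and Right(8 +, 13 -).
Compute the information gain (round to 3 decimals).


H(parent) = 0.6723. H(left) = 0.4199, H(right) = 0.9587. Weighted = (47/68)*0.4199 + (21/68)*0.9587 = 0.5863. IG = 0.6723 - 0.5863 = 0.0860, which rounds to 0.086.

0.086


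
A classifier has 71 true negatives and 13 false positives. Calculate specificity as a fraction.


Specificity = TN / (TN + FP) = 71 / 84 = 71/84.

71/84


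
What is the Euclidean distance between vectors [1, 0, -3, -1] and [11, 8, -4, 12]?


d = sqrt(sum of squared differences). (1-11)^2=100, (0-8)^2=64, (-3--4)^2=1, (-1-12)^2=169. Sum = 334.

sqrt(334)


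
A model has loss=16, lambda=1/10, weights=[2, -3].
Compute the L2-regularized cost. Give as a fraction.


L2 sq norm = sum(w^2) = 13. J = 16 + 1/10 * 13 = 173/10.

173/10


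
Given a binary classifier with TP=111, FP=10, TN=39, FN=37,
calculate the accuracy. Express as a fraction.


Accuracy = (TP + TN) / (TP + TN + FP + FN) = (111 + 39) / 197 = 150/197.

150/197


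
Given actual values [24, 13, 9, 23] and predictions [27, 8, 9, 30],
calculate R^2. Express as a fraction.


Mean(y) = 69/4. SS_res = 83. SS_tot = 659/4. R^2 = 1 - 83/(659/4) = 327/659.

327/659


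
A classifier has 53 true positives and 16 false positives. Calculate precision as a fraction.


Precision = TP / (TP + FP) = 53 / 69 = 53/69.

53/69


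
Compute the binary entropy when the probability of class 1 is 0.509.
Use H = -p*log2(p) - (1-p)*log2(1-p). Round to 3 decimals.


H = -0.509*log2(0.509) - 0.491*log2(0.491) = 1.000.

1.000


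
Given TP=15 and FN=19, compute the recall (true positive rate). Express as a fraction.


Recall = TP / (TP + FN) = 15 / 34 = 15/34.

15/34


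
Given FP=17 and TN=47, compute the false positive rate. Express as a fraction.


FPR = FP / (FP + TN) = 17 / 64 = 17/64.

17/64


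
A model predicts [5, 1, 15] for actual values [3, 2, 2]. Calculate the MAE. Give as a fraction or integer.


MAE = (1/3) * (|3-5|=2 + |2-1|=1 + |2-15|=13). Sum = 16. MAE = 16/3.

16/3


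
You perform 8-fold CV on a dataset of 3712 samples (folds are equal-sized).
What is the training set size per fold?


Each validation fold has 3712/8 = 464 samples. Training set = 3712 - 464 = 3248.

3248


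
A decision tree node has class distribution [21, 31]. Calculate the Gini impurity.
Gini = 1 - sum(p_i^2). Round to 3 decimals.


Total = 52. Proportions: 21/52, 31/52. sum(p_i^2) = 0.5185. Gini = 1 - 0.5185 = 0.4815, which rounds to 0.482.

0.482


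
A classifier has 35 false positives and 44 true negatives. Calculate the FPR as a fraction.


FPR = FP / (FP + TN) = 35 / 79 = 35/79.

35/79


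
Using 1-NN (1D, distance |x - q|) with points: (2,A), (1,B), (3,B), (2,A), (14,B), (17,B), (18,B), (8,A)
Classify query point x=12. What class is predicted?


Distances: |2-12|=10, |1-12|=11, |3-12|=9, |2-12|=10, |14-12|=2, |17-12|=5, |18-12|=6, |8-12|=4. 1 nearest: (14,B). Counts: {'B': 1}. Majority class: B.

B


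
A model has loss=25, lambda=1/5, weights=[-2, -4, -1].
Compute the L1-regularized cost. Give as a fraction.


L1 norm = sum(|w|) = 7. J = 25 + 1/5 * 7 = 132/5.

132/5


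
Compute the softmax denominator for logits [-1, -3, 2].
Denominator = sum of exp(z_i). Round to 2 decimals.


Denom = e^-1=0.3679 + e^-3=0.0498 + e^2=7.3891. Sum = 7.8068, which rounds to 7.81.

7.81


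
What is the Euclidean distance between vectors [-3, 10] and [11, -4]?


d = sqrt(sum of squared differences). (-3-11)^2=196, (10--4)^2=196. Sum = 392.

sqrt(392)


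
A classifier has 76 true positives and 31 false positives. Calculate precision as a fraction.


Precision = TP / (TP + FP) = 76 / 107 = 76/107.

76/107


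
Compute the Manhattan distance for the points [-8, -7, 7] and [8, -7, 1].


d = sum of absolute differences: |-8-8|=16 + |-7--7|=0 + |7-1|=6 = 22.

22


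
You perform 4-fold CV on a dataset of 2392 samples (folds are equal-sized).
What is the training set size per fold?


Each validation fold has 2392/4 = 598 samples. Training set = 2392 - 598 = 1794.

1794


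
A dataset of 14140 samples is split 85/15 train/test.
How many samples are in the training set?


Test set = 14140 * 15% = 2121. Training set = 14140 - 2121 = 12019.

12019


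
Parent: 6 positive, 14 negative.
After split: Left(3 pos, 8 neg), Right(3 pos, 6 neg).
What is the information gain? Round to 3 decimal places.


H(parent) = 0.8813. H(left) = 0.8454, H(right) = 0.9183. Weighted = (11/20)*0.8454 + (9/20)*0.9183 = 0.8782. IG = 0.8813 - 0.8782 = 0.0031, which rounds to 0.003.

0.003


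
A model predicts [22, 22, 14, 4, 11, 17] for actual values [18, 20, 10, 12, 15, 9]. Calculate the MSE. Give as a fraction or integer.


MSE = (1/6) * ((18-22)^2=16 + (20-22)^2=4 + (10-14)^2=16 + (12-4)^2=64 + (15-11)^2=16 + (9-17)^2=64). Sum = 180. MSE = 30.

30


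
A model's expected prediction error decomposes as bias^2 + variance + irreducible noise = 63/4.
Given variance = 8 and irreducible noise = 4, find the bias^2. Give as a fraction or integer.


Total error = bias^2 + variance + irreducible noise. So bias^2 = 63/4 - 8 - 4 = 15/4.

15/4


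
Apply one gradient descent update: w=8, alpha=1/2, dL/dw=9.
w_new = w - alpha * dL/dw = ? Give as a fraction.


w_new = 8 - 1/2 * 9 = 8 - 9/2 = 7/2.

7/2


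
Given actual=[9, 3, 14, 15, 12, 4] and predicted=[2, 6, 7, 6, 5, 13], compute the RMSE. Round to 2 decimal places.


MSE = 53.0000. RMSE = sqrt(53.0000) = 7.28.

7.28


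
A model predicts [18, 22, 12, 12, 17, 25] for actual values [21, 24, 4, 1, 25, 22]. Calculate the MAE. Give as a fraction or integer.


MAE = (1/6) * (|21-18|=3 + |24-22|=2 + |4-12|=8 + |1-12|=11 + |25-17|=8 + |22-25|=3). Sum = 35. MAE = 35/6.

35/6


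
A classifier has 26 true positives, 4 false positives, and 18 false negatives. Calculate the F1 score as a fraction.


Precision = 26/30 = 13/15. Recall = 26/44 = 13/22. F1 = 2*P*R/(P+R) = 26/37.

26/37


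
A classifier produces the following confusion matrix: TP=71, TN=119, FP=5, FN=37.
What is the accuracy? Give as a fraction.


Accuracy = (TP + TN) / (TP + TN + FP + FN) = (71 + 119) / 232 = 95/116.

95/116


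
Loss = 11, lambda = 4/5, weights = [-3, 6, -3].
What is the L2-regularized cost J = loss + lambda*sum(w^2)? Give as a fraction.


L2 sq norm = sum(w^2) = 54. J = 11 + 4/5 * 54 = 271/5.

271/5


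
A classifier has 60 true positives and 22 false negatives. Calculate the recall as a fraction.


Recall = TP / (TP + FN) = 60 / 82 = 30/41.

30/41


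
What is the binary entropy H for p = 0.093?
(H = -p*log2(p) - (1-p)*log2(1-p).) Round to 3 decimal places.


H = -0.093*log2(0.093) - 0.907*log2(0.907) = 0.446.

0.446


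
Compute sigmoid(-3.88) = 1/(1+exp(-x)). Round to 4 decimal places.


sigma(-3.88) = 1/(1+e^(3.88)) = 1/(1+48.424215) = 1/49.424215 = 0.0202.

0.0202


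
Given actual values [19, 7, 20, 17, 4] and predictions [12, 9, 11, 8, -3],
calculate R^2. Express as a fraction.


Mean(y) = 67/5. SS_res = 264. SS_tot = 1086/5. R^2 = 1 - 264/(1086/5) = -39/181.

-39/181


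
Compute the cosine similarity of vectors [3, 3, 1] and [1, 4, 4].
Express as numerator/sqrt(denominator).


dot = 19. |a|^2 = 19, |b|^2 = 33. cos = 19/sqrt(627).

19/sqrt(627)


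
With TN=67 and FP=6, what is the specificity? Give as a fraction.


Specificity = TN / (TN + FP) = 67 / 73 = 67/73.

67/73


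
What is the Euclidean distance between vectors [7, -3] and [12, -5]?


d = sqrt(sum of squared differences). (7-12)^2=25, (-3--5)^2=4. Sum = 29.

sqrt(29)


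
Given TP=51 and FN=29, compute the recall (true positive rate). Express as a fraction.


Recall = TP / (TP + FN) = 51 / 80 = 51/80.

51/80


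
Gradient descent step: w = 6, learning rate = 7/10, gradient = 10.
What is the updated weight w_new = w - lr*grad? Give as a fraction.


w_new = 6 - 7/10 * 10 = 6 - 7 = -1.

-1


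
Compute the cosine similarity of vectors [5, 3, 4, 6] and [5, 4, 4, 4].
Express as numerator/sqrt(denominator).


dot = 77. |a|^2 = 86, |b|^2 = 73. cos = 77/sqrt(6278).

77/sqrt(6278)


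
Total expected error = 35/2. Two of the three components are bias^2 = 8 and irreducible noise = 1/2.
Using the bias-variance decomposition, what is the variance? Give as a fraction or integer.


Total error = bias^2 + variance + irreducible noise. So variance = 35/2 - 8 - 1/2 = 9.

9


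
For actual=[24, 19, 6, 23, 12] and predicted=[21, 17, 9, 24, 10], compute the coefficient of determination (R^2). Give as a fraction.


Mean(y) = 84/5. SS_res = 27. SS_tot = 1174/5. R^2 = 1 - 27/(1174/5) = 1039/1174.

1039/1174


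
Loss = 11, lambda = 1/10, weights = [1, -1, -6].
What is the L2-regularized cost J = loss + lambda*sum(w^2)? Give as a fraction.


L2 sq norm = sum(w^2) = 38. J = 11 + 1/10 * 38 = 74/5.

74/5


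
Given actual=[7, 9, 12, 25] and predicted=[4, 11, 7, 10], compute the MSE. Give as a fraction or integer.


MSE = (1/4) * ((7-4)^2=9 + (9-11)^2=4 + (12-7)^2=25 + (25-10)^2=225). Sum = 263. MSE = 263/4.

263/4


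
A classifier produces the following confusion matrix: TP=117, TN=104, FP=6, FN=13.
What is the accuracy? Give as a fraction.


Accuracy = (TP + TN) / (TP + TN + FP + FN) = (117 + 104) / 240 = 221/240.

221/240


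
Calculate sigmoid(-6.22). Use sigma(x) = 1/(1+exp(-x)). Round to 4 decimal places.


sigma(-6.22) = 1/(1+e^(6.22)) = 1/(1+502.703232) = 1/503.703232 = 0.0020.

0.0020


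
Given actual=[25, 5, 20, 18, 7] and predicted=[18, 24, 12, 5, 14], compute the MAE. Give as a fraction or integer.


MAE = (1/5) * (|25-18|=7 + |5-24|=19 + |20-12|=8 + |18-5|=13 + |7-14|=7). Sum = 54. MAE = 54/5.

54/5


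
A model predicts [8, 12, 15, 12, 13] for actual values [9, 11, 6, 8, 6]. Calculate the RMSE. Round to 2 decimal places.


MSE = 29.6000. RMSE = sqrt(29.6000) = 5.44.

5.44


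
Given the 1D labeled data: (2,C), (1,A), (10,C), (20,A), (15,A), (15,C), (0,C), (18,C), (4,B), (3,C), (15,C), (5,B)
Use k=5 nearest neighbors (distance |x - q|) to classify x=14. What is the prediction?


Distances: |2-14|=12, |1-14|=13, |10-14|=4, |20-14|=6, |15-14|=1, |15-14|=1, |0-14|=14, |18-14|=4, |4-14|=10, |3-14|=11, |15-14|=1, |5-14|=9. 5 nearest: (15,A), (15,C), (15,C), (10,C), (18,C). Counts: {'A': 1, 'C': 4}. Majority class: C.

C


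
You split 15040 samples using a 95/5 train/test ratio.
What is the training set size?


Test set = 15040 * 5% = 752. Training set = 15040 - 752 = 14288.

14288


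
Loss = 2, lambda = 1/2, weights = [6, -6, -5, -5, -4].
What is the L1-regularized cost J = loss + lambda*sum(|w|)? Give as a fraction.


L1 norm = sum(|w|) = 26. J = 2 + 1/2 * 26 = 15.

15


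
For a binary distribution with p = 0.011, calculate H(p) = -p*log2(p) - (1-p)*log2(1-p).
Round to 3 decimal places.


H = -0.011*log2(0.011) - 0.989*log2(0.989) = 0.087.

0.087


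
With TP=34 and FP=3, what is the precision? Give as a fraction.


Precision = TP / (TP + FP) = 34 / 37 = 34/37.

34/37


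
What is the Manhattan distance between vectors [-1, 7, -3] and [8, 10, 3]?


d = sum of absolute differences: |-1-8|=9 + |7-10|=3 + |-3-3|=6 = 18.

18


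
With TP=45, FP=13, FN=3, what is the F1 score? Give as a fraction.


Precision = 45/58 = 45/58. Recall = 45/48 = 15/16. F1 = 2*P*R/(P+R) = 45/53.

45/53


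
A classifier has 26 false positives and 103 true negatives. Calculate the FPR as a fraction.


FPR = FP / (FP + TN) = 26 / 129 = 26/129.

26/129


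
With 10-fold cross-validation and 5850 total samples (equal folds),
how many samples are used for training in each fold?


Each validation fold has 5850/10 = 585 samples. Training set = 5850 - 585 = 5265.

5265


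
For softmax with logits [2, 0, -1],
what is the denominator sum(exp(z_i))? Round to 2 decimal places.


Denom = e^2=7.3891 + e^0=1.0000 + e^-1=0.3679. Sum = 8.7570, which rounds to 8.76.

8.76


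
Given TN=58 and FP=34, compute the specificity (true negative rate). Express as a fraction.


Specificity = TN / (TN + FP) = 58 / 92 = 29/46.

29/46


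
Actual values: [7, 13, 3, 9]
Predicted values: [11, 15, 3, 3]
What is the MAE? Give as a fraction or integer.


MAE = (1/4) * (|7-11|=4 + |13-15|=2 + |3-3|=0 + |9-3|=6). Sum = 12. MAE = 3.

3


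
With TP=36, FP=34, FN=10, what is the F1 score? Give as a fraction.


Precision = 36/70 = 18/35. Recall = 36/46 = 18/23. F1 = 2*P*R/(P+R) = 18/29.

18/29


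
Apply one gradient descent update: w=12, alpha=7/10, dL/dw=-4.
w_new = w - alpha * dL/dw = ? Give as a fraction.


w_new = 12 - 7/10 * -4 = 12 - -14/5 = 74/5.

74/5


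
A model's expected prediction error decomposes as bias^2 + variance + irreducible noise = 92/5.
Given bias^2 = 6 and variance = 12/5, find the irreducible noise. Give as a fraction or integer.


Total error = bias^2 + variance + irreducible noise. So irreducible noise = 92/5 - 6 - 12/5 = 10.

10


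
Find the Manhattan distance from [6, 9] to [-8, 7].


d = sum of absolute differences: |6--8|=14 + |9-7|=2 = 16.

16


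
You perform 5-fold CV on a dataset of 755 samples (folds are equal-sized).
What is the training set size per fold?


Each validation fold has 755/5 = 151 samples. Training set = 755 - 151 = 604.

604


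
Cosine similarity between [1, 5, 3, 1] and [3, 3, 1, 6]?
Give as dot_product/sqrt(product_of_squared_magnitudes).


dot = 27. |a|^2 = 36, |b|^2 = 55. cos = 27/sqrt(1980).

27/sqrt(1980)


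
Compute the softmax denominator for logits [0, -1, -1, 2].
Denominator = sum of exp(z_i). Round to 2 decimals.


Denom = e^0=1.0000 + e^-1=0.3679 + e^-1=0.3679 + e^2=7.3891. Sum = 9.1249, which rounds to 9.12.

9.12


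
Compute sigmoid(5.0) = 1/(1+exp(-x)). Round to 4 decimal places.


sigma(5.0) = 1/(1+e^(-5.0)) = 1/(1+0.006738) = 1/1.006738 = 0.9933.

0.9933


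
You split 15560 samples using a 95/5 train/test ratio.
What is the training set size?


Test set = 15560 * 5% = 778. Training set = 15560 - 778 = 14782.

14782


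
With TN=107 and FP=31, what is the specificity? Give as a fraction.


Specificity = TN / (TN + FP) = 107 / 138 = 107/138.

107/138


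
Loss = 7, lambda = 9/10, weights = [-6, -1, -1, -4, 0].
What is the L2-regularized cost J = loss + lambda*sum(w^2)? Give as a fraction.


L2 sq norm = sum(w^2) = 54. J = 7 + 9/10 * 54 = 278/5.

278/5


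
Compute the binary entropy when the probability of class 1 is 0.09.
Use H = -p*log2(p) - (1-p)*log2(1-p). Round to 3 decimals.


H = -0.09*log2(0.09) - 0.91*log2(0.91) = 0.436.

0.436


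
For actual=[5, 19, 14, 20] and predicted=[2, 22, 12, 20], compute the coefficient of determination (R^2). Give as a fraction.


Mean(y) = 29/2. SS_res = 22. SS_tot = 141. R^2 = 1 - 22/(141) = 119/141.

119/141


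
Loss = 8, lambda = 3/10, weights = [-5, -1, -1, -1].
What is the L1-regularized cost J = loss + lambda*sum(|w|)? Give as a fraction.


L1 norm = sum(|w|) = 8. J = 8 + 3/10 * 8 = 52/5.

52/5


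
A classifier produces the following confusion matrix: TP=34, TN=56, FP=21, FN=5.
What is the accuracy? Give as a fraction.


Accuracy = (TP + TN) / (TP + TN + FP + FN) = (34 + 56) / 116 = 45/58.

45/58


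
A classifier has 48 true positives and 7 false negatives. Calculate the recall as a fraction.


Recall = TP / (TP + FN) = 48 / 55 = 48/55.

48/55


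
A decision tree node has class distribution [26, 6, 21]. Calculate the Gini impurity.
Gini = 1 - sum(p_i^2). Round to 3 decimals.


Total = 53. Proportions: 26/53, 6/53, 21/53. sum(p_i^2) = 0.4105. Gini = 1 - 0.4105 = 0.5895, which rounds to 0.590.

0.590


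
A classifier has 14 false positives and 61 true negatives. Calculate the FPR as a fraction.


FPR = FP / (FP + TN) = 14 / 75 = 14/75.

14/75


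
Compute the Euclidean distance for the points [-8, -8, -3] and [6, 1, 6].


d = sqrt(sum of squared differences). (-8-6)^2=196, (-8-1)^2=81, (-3-6)^2=81. Sum = 358.

sqrt(358)


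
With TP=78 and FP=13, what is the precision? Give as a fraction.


Precision = TP / (TP + FP) = 78 / 91 = 6/7.

6/7


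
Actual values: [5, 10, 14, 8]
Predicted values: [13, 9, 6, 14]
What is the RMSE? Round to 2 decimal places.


MSE = 41.2500. RMSE = sqrt(41.2500) = 6.42.

6.42


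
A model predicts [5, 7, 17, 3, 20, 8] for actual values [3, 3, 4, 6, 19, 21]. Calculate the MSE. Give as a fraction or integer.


MSE = (1/6) * ((3-5)^2=4 + (3-7)^2=16 + (4-17)^2=169 + (6-3)^2=9 + (19-20)^2=1 + (21-8)^2=169). Sum = 368. MSE = 184/3.

184/3


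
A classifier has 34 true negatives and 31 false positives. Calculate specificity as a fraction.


Specificity = TN / (TN + FP) = 34 / 65 = 34/65.

34/65


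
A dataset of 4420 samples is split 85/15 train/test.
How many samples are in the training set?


Test set = 4420 * 15% = 663. Training set = 4420 - 663 = 3757.

3757


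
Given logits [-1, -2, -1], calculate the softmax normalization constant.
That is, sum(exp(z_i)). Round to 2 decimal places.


Denom = e^-1=0.3679 + e^-2=0.1353 + e^-1=0.3679. Sum = 0.8711, which rounds to 0.87.

0.87


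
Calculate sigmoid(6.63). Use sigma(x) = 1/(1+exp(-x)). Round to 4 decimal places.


sigma(6.63) = 1/(1+e^(-6.63)) = 1/(1+0.001320) = 1/1.001320 = 0.9987.

0.9987


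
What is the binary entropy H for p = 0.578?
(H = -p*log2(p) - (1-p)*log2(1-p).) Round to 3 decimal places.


H = -0.578*log2(0.578) - 0.422*log2(0.422) = 0.982.

0.982


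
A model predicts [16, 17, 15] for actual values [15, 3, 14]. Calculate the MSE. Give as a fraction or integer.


MSE = (1/3) * ((15-16)^2=1 + (3-17)^2=196 + (14-15)^2=1). Sum = 198. MSE = 66.

66


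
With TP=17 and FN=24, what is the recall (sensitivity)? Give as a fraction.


Recall = TP / (TP + FN) = 17 / 41 = 17/41.

17/41


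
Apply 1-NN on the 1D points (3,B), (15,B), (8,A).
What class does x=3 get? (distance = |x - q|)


Distances: |3-3|=0, |15-3|=12, |8-3|=5. 1 nearest: (3,B). Counts: {'B': 1}. Majority class: B.

B


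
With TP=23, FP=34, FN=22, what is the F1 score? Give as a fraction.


Precision = 23/57 = 23/57. Recall = 23/45 = 23/45. F1 = 2*P*R/(P+R) = 23/51.

23/51


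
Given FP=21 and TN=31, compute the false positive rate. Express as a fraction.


FPR = FP / (FP + TN) = 21 / 52 = 21/52.

21/52


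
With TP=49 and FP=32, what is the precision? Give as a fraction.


Precision = TP / (TP + FP) = 49 / 81 = 49/81.

49/81


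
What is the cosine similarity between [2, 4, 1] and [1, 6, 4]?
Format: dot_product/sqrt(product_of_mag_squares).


dot = 30. |a|^2 = 21, |b|^2 = 53. cos = 30/sqrt(1113).

30/sqrt(1113)


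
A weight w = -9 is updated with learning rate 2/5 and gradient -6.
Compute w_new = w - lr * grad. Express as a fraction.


w_new = -9 - 2/5 * -6 = -9 - -12/5 = -33/5.

-33/5


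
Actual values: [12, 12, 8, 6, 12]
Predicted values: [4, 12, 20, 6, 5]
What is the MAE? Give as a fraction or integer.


MAE = (1/5) * (|12-4|=8 + |12-12|=0 + |8-20|=12 + |6-6|=0 + |12-5|=7). Sum = 27. MAE = 27/5.

27/5


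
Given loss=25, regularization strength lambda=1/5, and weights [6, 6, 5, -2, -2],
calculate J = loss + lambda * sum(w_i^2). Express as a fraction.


L2 sq norm = sum(w^2) = 105. J = 25 + 1/5 * 105 = 46.

46


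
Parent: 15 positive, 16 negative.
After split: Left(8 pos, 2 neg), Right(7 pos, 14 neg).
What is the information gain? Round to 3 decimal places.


H(parent) = 0.9992. H(left) = 0.7219, H(right) = 0.9183. Weighted = (10/31)*0.7219 + (21/31)*0.9183 = 0.8549. IG = 0.9992 - 0.8549 = 0.1443, which rounds to 0.144.

0.144


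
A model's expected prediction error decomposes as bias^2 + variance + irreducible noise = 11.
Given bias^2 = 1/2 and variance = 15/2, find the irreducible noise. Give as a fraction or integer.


Total error = bias^2 + variance + irreducible noise. So irreducible noise = 11 - 1/2 - 15/2 = 3.

3


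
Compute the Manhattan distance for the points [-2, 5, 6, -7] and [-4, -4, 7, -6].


d = sum of absolute differences: |-2--4|=2 + |5--4|=9 + |6-7|=1 + |-7--6|=1 = 13.

13


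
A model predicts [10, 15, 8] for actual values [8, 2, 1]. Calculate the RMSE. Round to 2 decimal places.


MSE = 74.0000. RMSE = sqrt(74.0000) = 8.60.

8.60


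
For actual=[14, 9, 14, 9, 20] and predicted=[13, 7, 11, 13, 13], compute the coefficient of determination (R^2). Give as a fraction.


Mean(y) = 66/5. SS_res = 79. SS_tot = 414/5. R^2 = 1 - 79/(414/5) = 19/414.

19/414


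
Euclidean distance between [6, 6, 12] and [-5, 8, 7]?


d = sqrt(sum of squared differences). (6--5)^2=121, (6-8)^2=4, (12-7)^2=25. Sum = 150.

sqrt(150)


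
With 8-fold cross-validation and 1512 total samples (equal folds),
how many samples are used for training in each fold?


Each validation fold has 1512/8 = 189 samples. Training set = 1512 - 189 = 1323.

1323


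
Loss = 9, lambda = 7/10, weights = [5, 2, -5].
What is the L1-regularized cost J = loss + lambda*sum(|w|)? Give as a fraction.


L1 norm = sum(|w|) = 12. J = 9 + 7/10 * 12 = 87/5.

87/5


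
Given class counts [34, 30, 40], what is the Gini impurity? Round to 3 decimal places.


Total = 104. Proportions: 34/104, 30/104, 40/104. sum(p_i^2) = 0.3380. Gini = 1 - 0.3380 = 0.6620, which rounds to 0.662.

0.662


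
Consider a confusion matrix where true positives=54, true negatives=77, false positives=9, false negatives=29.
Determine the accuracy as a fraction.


Accuracy = (TP + TN) / (TP + TN + FP + FN) = (54 + 77) / 169 = 131/169.

131/169


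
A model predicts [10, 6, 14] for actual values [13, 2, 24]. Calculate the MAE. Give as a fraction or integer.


MAE = (1/3) * (|13-10|=3 + |2-6|=4 + |24-14|=10). Sum = 17. MAE = 17/3.

17/3


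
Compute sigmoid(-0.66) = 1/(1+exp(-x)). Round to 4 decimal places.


sigma(-0.66) = 1/(1+e^(0.66)) = 1/(1+1.934792) = 1/2.934792 = 0.3407.

0.3407


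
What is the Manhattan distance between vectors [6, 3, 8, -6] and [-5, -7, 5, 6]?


d = sum of absolute differences: |6--5|=11 + |3--7|=10 + |8-5|=3 + |-6-6|=12 = 36.

36


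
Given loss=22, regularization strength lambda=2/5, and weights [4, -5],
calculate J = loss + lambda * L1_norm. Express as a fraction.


L1 norm = sum(|w|) = 9. J = 22 + 2/5 * 9 = 128/5.

128/5


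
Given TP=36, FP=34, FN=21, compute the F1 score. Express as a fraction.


Precision = 36/70 = 18/35. Recall = 36/57 = 12/19. F1 = 2*P*R/(P+R) = 72/127.

72/127


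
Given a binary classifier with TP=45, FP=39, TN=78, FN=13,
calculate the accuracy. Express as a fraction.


Accuracy = (TP + TN) / (TP + TN + FP + FN) = (45 + 78) / 175 = 123/175.

123/175


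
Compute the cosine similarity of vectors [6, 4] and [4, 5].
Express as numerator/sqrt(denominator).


dot = 44. |a|^2 = 52, |b|^2 = 41. cos = 44/sqrt(2132).

44/sqrt(2132)


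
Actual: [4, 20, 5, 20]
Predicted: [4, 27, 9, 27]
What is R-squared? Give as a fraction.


Mean(y) = 49/4. SS_res = 114. SS_tot = 963/4. R^2 = 1 - 114/(963/4) = 169/321.

169/321


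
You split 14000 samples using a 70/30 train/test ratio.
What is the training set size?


Test set = 14000 * 30% = 4200. Training set = 14000 - 4200 = 9800.

9800


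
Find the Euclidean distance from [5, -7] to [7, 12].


d = sqrt(sum of squared differences). (5-7)^2=4, (-7-12)^2=361. Sum = 365.

sqrt(365)


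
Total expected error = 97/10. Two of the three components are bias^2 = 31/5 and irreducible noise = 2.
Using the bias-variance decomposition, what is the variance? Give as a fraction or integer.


Total error = bias^2 + variance + irreducible noise. So variance = 97/10 - 31/5 - 2 = 3/2.

3/2


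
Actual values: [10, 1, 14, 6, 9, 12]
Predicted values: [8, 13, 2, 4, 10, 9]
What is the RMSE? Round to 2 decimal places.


MSE = 51.0000. RMSE = sqrt(51.0000) = 7.14.

7.14


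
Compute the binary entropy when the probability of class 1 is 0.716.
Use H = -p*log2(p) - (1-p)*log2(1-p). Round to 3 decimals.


H = -0.716*log2(0.716) - 0.284*log2(0.284) = 0.861.

0.861


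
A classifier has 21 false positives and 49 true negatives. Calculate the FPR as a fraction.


FPR = FP / (FP + TN) = 21 / 70 = 3/10.

3/10


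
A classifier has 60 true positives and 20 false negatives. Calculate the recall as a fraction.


Recall = TP / (TP + FN) = 60 / 80 = 3/4.

3/4


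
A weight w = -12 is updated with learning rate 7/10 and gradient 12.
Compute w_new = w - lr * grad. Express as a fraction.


w_new = -12 - 7/10 * 12 = -12 - 42/5 = -102/5.

-102/5


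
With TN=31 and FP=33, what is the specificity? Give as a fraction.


Specificity = TN / (TN + FP) = 31 / 64 = 31/64.

31/64


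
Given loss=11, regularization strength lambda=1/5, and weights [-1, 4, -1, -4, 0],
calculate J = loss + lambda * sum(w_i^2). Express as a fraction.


L2 sq norm = sum(w^2) = 34. J = 11 + 1/5 * 34 = 89/5.

89/5


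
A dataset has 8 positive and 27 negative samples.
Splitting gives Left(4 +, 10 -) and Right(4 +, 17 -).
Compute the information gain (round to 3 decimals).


H(parent) = 0.7755. H(left) = 0.8631, H(right) = 0.7025. Weighted = (14/35)*0.8631 + (21/35)*0.7025 = 0.7667. IG = 0.7755 - 0.7667 = 0.0088, which rounds to 0.009.

0.009


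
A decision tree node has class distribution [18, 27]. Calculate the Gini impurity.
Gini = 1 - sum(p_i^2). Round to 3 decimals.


Total = 45. Proportions: 18/45, 27/45. sum(p_i^2) = 0.5200. Gini = 1 - 0.5200 = 0.4800, which rounds to 0.480.

0.480


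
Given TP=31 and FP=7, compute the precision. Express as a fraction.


Precision = TP / (TP + FP) = 31 / 38 = 31/38.

31/38


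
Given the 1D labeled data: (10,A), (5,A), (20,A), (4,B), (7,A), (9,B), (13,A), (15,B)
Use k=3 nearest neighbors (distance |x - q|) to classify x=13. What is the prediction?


Distances: |10-13|=3, |5-13|=8, |20-13|=7, |4-13|=9, |7-13|=6, |9-13|=4, |13-13|=0, |15-13|=2. 3 nearest: (13,A), (15,B), (10,A). Counts: {'A': 2, 'B': 1}. Majority class: A.

A


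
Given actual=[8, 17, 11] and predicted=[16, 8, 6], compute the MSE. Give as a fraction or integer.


MSE = (1/3) * ((8-16)^2=64 + (17-8)^2=81 + (11-6)^2=25). Sum = 170. MSE = 170/3.

170/3


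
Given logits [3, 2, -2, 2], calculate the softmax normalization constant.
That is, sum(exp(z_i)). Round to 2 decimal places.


Denom = e^3=20.0855 + e^2=7.3891 + e^-2=0.1353 + e^2=7.3891. Sum = 34.9990, which rounds to 35.00.

35.00


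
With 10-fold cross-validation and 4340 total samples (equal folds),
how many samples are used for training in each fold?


Each validation fold has 4340/10 = 434 samples. Training set = 4340 - 434 = 3906.

3906


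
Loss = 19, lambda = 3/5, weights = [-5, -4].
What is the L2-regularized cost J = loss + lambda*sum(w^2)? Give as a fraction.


L2 sq norm = sum(w^2) = 41. J = 19 + 3/5 * 41 = 218/5.

218/5


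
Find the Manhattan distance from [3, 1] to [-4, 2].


d = sum of absolute differences: |3--4|=7 + |1-2|=1 = 8.

8


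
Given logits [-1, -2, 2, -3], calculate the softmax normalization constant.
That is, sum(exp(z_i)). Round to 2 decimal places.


Denom = e^-1=0.3679 + e^-2=0.1353 + e^2=7.3891 + e^-3=0.0498. Sum = 7.9421, which rounds to 7.94.

7.94


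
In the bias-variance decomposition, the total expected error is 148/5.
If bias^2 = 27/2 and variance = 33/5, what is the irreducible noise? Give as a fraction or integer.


Total error = bias^2 + variance + irreducible noise. So irreducible noise = 148/5 - 27/2 - 33/5 = 19/2.

19/2
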